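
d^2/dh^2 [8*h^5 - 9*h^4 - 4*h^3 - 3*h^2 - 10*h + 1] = 160*h^3 - 108*h^2 - 24*h - 6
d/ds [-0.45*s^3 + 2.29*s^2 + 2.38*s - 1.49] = -1.35*s^2 + 4.58*s + 2.38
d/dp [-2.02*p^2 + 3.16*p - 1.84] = 3.16 - 4.04*p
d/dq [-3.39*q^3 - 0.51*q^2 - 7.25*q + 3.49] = -10.17*q^2 - 1.02*q - 7.25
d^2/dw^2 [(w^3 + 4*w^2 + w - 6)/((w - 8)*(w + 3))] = 140/(w^3 - 24*w^2 + 192*w - 512)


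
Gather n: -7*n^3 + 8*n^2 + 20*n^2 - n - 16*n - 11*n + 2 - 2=-7*n^3 + 28*n^2 - 28*n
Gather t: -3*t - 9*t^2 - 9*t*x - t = -9*t^2 + t*(-9*x - 4)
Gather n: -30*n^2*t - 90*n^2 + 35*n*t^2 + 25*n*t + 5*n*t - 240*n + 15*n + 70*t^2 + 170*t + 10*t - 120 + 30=n^2*(-30*t - 90) + n*(35*t^2 + 30*t - 225) + 70*t^2 + 180*t - 90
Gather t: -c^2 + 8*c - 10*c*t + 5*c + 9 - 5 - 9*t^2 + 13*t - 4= -c^2 + 13*c - 9*t^2 + t*(13 - 10*c)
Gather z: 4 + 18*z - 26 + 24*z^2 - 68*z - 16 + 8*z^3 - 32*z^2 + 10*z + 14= 8*z^3 - 8*z^2 - 40*z - 24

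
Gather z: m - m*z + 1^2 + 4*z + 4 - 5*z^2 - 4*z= -m*z + m - 5*z^2 + 5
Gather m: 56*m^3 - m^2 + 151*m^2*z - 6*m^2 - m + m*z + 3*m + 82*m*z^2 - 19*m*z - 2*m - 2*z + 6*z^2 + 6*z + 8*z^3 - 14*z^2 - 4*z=56*m^3 + m^2*(151*z - 7) + m*(82*z^2 - 18*z) + 8*z^3 - 8*z^2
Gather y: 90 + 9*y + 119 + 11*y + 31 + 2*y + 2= 22*y + 242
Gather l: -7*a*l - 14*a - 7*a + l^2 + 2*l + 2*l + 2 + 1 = -21*a + l^2 + l*(4 - 7*a) + 3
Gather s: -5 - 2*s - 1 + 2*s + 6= 0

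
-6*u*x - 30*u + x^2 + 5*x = (-6*u + x)*(x + 5)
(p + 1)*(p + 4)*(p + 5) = p^3 + 10*p^2 + 29*p + 20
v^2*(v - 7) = v^3 - 7*v^2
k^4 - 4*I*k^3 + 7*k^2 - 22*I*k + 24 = (k - 4*I)*(k - 3*I)*(k + I)*(k + 2*I)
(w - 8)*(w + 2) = w^2 - 6*w - 16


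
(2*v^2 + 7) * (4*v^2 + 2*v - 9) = 8*v^4 + 4*v^3 + 10*v^2 + 14*v - 63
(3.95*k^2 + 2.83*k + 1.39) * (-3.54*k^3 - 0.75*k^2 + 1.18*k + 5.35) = -13.983*k^5 - 12.9807*k^4 - 2.3821*k^3 + 23.4294*k^2 + 16.7807*k + 7.4365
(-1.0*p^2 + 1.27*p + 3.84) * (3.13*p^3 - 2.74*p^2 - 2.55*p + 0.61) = -3.13*p^5 + 6.7151*p^4 + 11.0894*p^3 - 14.3701*p^2 - 9.0173*p + 2.3424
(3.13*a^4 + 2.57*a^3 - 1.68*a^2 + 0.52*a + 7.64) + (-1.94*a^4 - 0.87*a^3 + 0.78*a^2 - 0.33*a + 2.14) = 1.19*a^4 + 1.7*a^3 - 0.9*a^2 + 0.19*a + 9.78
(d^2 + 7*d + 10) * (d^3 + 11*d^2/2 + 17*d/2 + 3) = d^5 + 25*d^4/2 + 57*d^3 + 235*d^2/2 + 106*d + 30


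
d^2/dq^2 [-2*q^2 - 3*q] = -4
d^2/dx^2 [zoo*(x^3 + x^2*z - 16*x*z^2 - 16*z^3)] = zoo*(x + z)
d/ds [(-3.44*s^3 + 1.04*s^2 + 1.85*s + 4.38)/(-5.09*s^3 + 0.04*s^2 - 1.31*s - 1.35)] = (5.156*s^4 + 27.8458*s^3 + 79.3782*s^2 - 3.1584*s + 3.2403)/(25.9081*s^6 - 0.4072*s^5 + 13.3374*s^4 + 13.6382*s^3 + 1.6081*s^2 + 3.537*s + 1.8225)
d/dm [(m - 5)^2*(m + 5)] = (m - 5)*(3*m + 5)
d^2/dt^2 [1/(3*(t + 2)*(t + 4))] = 2*((t + 2)^2 + (t + 2)*(t + 4) + (t + 4)^2)/(3*(t + 2)^3*(t + 4)^3)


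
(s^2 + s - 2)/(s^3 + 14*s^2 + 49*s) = (s^2 + s - 2)/(s*(s^2 + 14*s + 49))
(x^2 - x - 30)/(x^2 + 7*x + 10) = (x - 6)/(x + 2)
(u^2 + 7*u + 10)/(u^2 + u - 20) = (u + 2)/(u - 4)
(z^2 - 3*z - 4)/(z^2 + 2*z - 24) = (z + 1)/(z + 6)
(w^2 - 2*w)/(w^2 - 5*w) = (w - 2)/(w - 5)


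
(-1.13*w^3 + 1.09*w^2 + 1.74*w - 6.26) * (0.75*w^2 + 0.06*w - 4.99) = -0.8475*w^5 + 0.7497*w^4 + 7.0091*w^3 - 10.0297*w^2 - 9.0582*w + 31.2374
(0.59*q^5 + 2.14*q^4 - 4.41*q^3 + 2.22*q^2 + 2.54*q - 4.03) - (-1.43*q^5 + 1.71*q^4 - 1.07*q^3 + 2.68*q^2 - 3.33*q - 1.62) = 2.02*q^5 + 0.43*q^4 - 3.34*q^3 - 0.46*q^2 + 5.87*q - 2.41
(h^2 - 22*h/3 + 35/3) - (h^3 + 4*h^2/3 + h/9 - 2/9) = -h^3 - h^2/3 - 67*h/9 + 107/9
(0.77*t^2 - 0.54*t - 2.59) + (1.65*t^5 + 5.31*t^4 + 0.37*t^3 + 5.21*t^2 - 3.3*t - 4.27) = 1.65*t^5 + 5.31*t^4 + 0.37*t^3 + 5.98*t^2 - 3.84*t - 6.86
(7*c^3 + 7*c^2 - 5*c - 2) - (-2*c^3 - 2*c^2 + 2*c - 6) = 9*c^3 + 9*c^2 - 7*c + 4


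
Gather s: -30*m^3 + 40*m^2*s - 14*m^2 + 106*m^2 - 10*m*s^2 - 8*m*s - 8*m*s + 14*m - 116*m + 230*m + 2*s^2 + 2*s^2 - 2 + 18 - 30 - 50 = -30*m^3 + 92*m^2 + 128*m + s^2*(4 - 10*m) + s*(40*m^2 - 16*m) - 64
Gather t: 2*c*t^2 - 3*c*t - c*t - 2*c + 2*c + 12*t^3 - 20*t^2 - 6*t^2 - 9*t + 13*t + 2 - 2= 12*t^3 + t^2*(2*c - 26) + t*(4 - 4*c)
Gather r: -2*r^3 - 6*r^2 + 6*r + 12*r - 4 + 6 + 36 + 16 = -2*r^3 - 6*r^2 + 18*r + 54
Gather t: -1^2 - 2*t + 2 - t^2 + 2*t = 1 - t^2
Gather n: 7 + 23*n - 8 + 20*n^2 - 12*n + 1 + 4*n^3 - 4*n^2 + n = 4*n^3 + 16*n^2 + 12*n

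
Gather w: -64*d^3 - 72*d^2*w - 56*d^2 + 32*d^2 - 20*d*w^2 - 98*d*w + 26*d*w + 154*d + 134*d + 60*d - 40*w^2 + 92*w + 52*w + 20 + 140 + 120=-64*d^3 - 24*d^2 + 348*d + w^2*(-20*d - 40) + w*(-72*d^2 - 72*d + 144) + 280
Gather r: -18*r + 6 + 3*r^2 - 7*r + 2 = 3*r^2 - 25*r + 8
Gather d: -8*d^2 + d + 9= -8*d^2 + d + 9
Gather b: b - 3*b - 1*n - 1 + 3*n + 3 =-2*b + 2*n + 2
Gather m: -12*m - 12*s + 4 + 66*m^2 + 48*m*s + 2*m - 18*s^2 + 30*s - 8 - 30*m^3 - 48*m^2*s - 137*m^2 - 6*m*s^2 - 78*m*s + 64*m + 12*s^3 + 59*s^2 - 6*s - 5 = -30*m^3 + m^2*(-48*s - 71) + m*(-6*s^2 - 30*s + 54) + 12*s^3 + 41*s^2 + 12*s - 9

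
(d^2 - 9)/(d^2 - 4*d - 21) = (d - 3)/(d - 7)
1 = 1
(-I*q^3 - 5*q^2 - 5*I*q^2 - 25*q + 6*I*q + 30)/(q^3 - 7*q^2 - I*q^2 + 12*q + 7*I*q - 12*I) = (-I*q^3 - 5*q^2*(1 + I) + q*(-25 + 6*I) + 30)/(q^3 - q^2*(7 + I) + q*(12 + 7*I) - 12*I)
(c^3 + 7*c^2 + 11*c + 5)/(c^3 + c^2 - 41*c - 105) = (c^2 + 2*c + 1)/(c^2 - 4*c - 21)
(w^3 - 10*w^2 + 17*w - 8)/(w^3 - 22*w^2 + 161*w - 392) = (w^2 - 2*w + 1)/(w^2 - 14*w + 49)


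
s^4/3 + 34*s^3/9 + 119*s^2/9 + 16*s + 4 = (s/3 + 1)*(s + 1/3)*(s + 2)*(s + 6)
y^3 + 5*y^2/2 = y^2*(y + 5/2)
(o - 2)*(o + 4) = o^2 + 2*o - 8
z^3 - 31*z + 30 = (z - 5)*(z - 1)*(z + 6)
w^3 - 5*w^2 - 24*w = w*(w - 8)*(w + 3)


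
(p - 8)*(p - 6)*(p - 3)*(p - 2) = p^4 - 19*p^3 + 124*p^2 - 324*p + 288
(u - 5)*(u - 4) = u^2 - 9*u + 20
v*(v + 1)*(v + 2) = v^3 + 3*v^2 + 2*v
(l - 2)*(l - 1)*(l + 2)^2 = l^4 + l^3 - 6*l^2 - 4*l + 8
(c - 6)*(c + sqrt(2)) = c^2 - 6*c + sqrt(2)*c - 6*sqrt(2)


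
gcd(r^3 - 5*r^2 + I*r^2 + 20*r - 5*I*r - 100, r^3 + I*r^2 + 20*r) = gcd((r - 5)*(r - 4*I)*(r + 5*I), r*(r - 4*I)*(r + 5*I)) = r^2 + I*r + 20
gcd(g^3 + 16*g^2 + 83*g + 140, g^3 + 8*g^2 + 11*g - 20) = g^2 + 9*g + 20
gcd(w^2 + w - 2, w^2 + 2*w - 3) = w - 1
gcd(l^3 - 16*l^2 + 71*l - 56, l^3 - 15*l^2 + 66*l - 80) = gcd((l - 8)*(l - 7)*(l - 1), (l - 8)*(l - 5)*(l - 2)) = l - 8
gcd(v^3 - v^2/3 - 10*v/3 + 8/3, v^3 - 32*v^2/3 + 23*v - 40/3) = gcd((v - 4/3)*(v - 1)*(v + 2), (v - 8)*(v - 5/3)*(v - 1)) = v - 1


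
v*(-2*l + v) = -2*l*v + v^2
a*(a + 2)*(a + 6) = a^3 + 8*a^2 + 12*a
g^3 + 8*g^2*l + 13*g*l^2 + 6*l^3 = (g + l)^2*(g + 6*l)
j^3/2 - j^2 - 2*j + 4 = (j/2 + 1)*(j - 2)^2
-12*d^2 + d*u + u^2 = (-3*d + u)*(4*d + u)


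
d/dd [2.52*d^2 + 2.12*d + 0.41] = 5.04*d + 2.12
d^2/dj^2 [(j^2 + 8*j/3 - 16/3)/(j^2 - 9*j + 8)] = 10*(7*j^3 - 24*j^2 + 48*j - 80)/(3*(j^6 - 27*j^5 + 267*j^4 - 1161*j^3 + 2136*j^2 - 1728*j + 512))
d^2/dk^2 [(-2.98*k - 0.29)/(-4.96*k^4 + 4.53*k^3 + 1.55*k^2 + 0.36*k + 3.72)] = (879.753216*k^7 - 928.623104000001*k^6 + 33.9736919999999*k^5 + 188.75232*k^4 + 1134.799316*k^3 - 531.385098*k^2 - 131.446944*k - 11.250744)/(122.023936*k^12 - 334.335744*k^11 + 190.953552*k^10 + 89.430435*k^9 - 285.694233*k^8 + 463.297149*k^7 - 74.378951*k^6 - 121.221252*k^5 + 142.101396*k^4 - 200.565072*k^3 - 65.794896*k^2 - 14.945472*k - 51.478848)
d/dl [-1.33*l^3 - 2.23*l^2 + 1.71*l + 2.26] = -3.99*l^2 - 4.46*l + 1.71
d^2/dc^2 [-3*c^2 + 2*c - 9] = -6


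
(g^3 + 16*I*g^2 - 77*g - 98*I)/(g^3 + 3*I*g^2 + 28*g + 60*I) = (g^2 + 14*I*g - 49)/(g^2 + I*g + 30)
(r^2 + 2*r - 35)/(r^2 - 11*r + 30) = (r + 7)/(r - 6)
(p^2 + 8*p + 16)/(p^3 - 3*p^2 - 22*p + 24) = (p + 4)/(p^2 - 7*p + 6)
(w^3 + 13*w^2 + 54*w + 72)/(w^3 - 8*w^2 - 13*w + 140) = (w^2 + 9*w + 18)/(w^2 - 12*w + 35)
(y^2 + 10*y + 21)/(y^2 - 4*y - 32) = (y^2 + 10*y + 21)/(y^2 - 4*y - 32)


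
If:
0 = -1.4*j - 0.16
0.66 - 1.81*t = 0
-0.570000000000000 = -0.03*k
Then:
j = -0.11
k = 19.00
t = 0.36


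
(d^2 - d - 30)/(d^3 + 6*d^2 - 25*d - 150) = (d - 6)/(d^2 + d - 30)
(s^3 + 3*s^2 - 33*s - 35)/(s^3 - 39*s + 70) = (s + 1)/(s - 2)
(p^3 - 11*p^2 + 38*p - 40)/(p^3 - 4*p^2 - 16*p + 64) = (p^2 - 7*p + 10)/(p^2 - 16)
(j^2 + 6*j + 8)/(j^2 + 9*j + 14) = (j + 4)/(j + 7)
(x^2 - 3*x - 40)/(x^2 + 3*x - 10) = (x - 8)/(x - 2)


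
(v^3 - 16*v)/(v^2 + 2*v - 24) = v*(v + 4)/(v + 6)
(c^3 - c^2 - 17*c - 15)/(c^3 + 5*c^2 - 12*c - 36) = (c^3 - c^2 - 17*c - 15)/(c^3 + 5*c^2 - 12*c - 36)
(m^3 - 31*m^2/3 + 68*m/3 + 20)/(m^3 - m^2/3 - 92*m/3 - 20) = (m - 5)/(m + 5)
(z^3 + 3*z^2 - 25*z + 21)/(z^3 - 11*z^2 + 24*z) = (z^2 + 6*z - 7)/(z*(z - 8))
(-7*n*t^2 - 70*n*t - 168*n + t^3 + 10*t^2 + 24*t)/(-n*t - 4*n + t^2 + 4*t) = (-7*n*t - 42*n + t^2 + 6*t)/(-n + t)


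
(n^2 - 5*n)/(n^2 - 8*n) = (n - 5)/(n - 8)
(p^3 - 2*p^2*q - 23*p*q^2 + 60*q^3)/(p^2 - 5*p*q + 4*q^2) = (p^2 + 2*p*q - 15*q^2)/(p - q)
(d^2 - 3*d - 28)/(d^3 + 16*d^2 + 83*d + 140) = (d - 7)/(d^2 + 12*d + 35)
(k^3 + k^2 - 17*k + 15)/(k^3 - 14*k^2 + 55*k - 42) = (k^2 + 2*k - 15)/(k^2 - 13*k + 42)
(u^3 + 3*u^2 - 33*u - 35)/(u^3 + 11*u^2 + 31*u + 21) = (u - 5)/(u + 3)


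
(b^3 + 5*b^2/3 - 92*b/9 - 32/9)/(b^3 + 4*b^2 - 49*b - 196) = (9*b^2 - 21*b - 8)/(9*(b^2 - 49))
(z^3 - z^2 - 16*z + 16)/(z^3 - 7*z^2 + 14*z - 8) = (z + 4)/(z - 2)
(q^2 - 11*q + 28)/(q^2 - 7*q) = (q - 4)/q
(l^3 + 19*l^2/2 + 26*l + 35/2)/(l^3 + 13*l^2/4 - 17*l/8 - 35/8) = 4*(l + 5)/(4*l - 5)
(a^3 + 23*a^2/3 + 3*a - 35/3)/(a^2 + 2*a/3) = (3*a^3 + 23*a^2 + 9*a - 35)/(a*(3*a + 2))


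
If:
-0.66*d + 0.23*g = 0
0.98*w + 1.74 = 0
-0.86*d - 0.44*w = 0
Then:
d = 0.91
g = 2.61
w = -1.78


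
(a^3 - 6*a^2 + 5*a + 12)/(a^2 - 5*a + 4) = (a^2 - 2*a - 3)/(a - 1)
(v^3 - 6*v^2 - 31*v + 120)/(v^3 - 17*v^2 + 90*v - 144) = (v + 5)/(v - 6)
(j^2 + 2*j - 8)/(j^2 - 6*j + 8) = (j + 4)/(j - 4)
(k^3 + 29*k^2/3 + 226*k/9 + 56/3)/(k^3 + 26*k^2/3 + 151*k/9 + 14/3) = (3*k + 4)/(3*k + 1)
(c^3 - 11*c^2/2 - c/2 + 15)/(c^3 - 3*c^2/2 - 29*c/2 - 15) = (c - 2)/(c + 2)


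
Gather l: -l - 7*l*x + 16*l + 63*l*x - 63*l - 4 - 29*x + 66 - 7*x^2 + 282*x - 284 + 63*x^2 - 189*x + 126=l*(56*x - 48) + 56*x^2 + 64*x - 96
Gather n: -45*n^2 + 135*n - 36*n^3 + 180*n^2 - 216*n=-36*n^3 + 135*n^2 - 81*n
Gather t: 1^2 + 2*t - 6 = 2*t - 5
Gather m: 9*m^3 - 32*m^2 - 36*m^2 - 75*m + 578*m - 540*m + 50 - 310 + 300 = 9*m^3 - 68*m^2 - 37*m + 40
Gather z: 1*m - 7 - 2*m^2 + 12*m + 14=-2*m^2 + 13*m + 7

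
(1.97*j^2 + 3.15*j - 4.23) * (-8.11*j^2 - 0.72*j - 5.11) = -15.9767*j^4 - 26.9649*j^3 + 21.9706*j^2 - 13.0509*j + 21.6153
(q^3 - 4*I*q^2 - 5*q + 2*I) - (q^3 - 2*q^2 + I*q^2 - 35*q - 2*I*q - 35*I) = 2*q^2 - 5*I*q^2 + 30*q + 2*I*q + 37*I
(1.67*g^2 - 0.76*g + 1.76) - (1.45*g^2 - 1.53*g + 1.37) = 0.22*g^2 + 0.77*g + 0.39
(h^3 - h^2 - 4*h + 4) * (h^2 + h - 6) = h^5 - 11*h^3 + 6*h^2 + 28*h - 24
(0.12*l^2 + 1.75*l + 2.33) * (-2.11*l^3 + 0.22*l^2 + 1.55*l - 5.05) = -0.2532*l^5 - 3.6661*l^4 - 4.3453*l^3 + 2.6191*l^2 - 5.226*l - 11.7665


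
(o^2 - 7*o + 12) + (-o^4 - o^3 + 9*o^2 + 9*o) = -o^4 - o^3 + 10*o^2 + 2*o + 12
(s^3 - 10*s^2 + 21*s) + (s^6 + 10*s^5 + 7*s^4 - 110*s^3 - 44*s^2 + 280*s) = s^6 + 10*s^5 + 7*s^4 - 109*s^3 - 54*s^2 + 301*s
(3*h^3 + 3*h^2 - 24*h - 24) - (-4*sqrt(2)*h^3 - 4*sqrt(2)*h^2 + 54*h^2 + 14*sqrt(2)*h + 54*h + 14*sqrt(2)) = 3*h^3 + 4*sqrt(2)*h^3 - 51*h^2 + 4*sqrt(2)*h^2 - 78*h - 14*sqrt(2)*h - 24 - 14*sqrt(2)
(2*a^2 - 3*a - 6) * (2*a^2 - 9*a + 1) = 4*a^4 - 24*a^3 + 17*a^2 + 51*a - 6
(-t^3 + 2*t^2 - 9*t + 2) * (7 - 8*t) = 8*t^4 - 23*t^3 + 86*t^2 - 79*t + 14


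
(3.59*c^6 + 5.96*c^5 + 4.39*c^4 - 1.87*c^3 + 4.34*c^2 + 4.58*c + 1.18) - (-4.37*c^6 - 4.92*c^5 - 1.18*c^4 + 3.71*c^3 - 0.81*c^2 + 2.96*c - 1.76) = 7.96*c^6 + 10.88*c^5 + 5.57*c^4 - 5.58*c^3 + 5.15*c^2 + 1.62*c + 2.94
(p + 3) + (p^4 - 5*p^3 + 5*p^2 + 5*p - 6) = p^4 - 5*p^3 + 5*p^2 + 6*p - 3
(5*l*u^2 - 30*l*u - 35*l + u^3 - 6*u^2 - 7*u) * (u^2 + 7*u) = 5*l*u^4 + 5*l*u^3 - 245*l*u^2 - 245*l*u + u^5 + u^4 - 49*u^3 - 49*u^2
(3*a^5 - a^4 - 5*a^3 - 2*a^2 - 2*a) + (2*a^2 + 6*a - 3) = 3*a^5 - a^4 - 5*a^3 + 4*a - 3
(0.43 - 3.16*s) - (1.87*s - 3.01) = 3.44 - 5.03*s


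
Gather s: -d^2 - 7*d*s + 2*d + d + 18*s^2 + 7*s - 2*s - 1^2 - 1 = -d^2 + 3*d + 18*s^2 + s*(5 - 7*d) - 2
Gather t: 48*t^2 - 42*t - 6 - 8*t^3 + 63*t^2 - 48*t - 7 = -8*t^3 + 111*t^2 - 90*t - 13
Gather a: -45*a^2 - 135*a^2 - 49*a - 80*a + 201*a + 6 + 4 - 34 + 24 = -180*a^2 + 72*a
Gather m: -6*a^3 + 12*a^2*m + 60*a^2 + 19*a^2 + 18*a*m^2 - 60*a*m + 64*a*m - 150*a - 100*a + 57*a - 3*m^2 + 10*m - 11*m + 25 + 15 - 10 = -6*a^3 + 79*a^2 - 193*a + m^2*(18*a - 3) + m*(12*a^2 + 4*a - 1) + 30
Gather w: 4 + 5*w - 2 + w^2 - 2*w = w^2 + 3*w + 2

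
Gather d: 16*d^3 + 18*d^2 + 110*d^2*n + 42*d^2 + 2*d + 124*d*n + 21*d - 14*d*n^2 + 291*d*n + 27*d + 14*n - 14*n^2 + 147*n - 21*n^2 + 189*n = 16*d^3 + d^2*(110*n + 60) + d*(-14*n^2 + 415*n + 50) - 35*n^2 + 350*n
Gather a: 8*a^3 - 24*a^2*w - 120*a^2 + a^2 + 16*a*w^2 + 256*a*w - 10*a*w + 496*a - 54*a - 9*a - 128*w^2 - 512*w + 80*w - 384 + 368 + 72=8*a^3 + a^2*(-24*w - 119) + a*(16*w^2 + 246*w + 433) - 128*w^2 - 432*w + 56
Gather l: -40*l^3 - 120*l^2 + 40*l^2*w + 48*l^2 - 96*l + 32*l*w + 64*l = -40*l^3 + l^2*(40*w - 72) + l*(32*w - 32)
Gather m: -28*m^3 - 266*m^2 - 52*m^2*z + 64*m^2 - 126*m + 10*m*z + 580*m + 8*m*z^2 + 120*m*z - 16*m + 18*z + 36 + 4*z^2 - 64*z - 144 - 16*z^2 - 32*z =-28*m^3 + m^2*(-52*z - 202) + m*(8*z^2 + 130*z + 438) - 12*z^2 - 78*z - 108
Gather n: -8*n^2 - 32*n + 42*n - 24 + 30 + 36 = -8*n^2 + 10*n + 42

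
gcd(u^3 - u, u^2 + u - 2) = u - 1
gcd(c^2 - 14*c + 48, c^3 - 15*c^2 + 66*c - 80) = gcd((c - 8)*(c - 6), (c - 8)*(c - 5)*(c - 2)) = c - 8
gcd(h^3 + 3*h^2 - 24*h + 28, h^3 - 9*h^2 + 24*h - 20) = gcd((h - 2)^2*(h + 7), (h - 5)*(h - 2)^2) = h^2 - 4*h + 4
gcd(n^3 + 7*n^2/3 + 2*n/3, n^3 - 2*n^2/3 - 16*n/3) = n^2 + 2*n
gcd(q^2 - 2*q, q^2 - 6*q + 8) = q - 2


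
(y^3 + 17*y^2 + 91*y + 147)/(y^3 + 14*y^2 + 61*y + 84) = (y + 7)/(y + 4)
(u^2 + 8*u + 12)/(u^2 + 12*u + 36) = (u + 2)/(u + 6)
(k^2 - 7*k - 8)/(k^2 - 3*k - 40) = (k + 1)/(k + 5)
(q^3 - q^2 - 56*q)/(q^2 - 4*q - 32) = q*(q + 7)/(q + 4)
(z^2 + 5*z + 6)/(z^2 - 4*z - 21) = (z + 2)/(z - 7)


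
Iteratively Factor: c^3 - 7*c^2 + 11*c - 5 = (c - 1)*(c^2 - 6*c + 5) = (c - 5)*(c - 1)*(c - 1)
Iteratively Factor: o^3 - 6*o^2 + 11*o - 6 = (o - 3)*(o^2 - 3*o + 2) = (o - 3)*(o - 1)*(o - 2)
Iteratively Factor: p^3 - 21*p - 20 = (p - 5)*(p^2 + 5*p + 4) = (p - 5)*(p + 4)*(p + 1)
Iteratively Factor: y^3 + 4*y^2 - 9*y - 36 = (y + 3)*(y^2 + y - 12) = (y - 3)*(y + 3)*(y + 4)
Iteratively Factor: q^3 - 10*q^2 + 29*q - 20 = (q - 5)*(q^2 - 5*q + 4) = (q - 5)*(q - 1)*(q - 4)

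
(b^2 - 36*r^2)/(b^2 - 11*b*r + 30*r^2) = (-b - 6*r)/(-b + 5*r)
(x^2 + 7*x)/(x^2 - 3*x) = (x + 7)/(x - 3)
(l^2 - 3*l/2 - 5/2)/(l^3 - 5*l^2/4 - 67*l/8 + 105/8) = 4*(l + 1)/(4*l^2 + 5*l - 21)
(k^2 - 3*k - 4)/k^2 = 1 - 3/k - 4/k^2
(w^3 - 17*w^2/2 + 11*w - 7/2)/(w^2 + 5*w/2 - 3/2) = (w^2 - 8*w + 7)/(w + 3)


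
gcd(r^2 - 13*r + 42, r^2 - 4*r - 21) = r - 7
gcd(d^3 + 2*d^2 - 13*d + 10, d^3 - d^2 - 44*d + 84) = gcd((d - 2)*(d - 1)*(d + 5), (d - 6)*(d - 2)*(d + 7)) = d - 2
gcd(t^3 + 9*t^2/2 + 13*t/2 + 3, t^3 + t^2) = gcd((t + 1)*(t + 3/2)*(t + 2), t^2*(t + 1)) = t + 1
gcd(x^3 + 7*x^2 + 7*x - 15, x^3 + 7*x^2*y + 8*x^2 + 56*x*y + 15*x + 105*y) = x^2 + 8*x + 15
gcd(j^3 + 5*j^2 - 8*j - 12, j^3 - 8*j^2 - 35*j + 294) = j + 6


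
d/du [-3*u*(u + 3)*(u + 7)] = -9*u^2 - 60*u - 63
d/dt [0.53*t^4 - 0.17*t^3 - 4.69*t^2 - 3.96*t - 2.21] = 2.12*t^3 - 0.51*t^2 - 9.38*t - 3.96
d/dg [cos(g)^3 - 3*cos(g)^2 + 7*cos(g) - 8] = (-3*cos(g)^2 + 6*cos(g) - 7)*sin(g)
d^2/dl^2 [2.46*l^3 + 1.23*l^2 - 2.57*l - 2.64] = 14.76*l + 2.46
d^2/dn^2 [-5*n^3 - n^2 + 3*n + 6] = -30*n - 2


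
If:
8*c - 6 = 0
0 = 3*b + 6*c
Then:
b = -3/2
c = 3/4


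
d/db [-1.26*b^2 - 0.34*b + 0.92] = -2.52*b - 0.34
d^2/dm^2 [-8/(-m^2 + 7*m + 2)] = 16*(m^2 - 7*m - (2*m - 7)^2 - 2)/(-m^2 + 7*m + 2)^3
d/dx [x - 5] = 1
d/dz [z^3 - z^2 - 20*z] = 3*z^2 - 2*z - 20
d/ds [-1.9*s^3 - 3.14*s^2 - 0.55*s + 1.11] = -5.7*s^2 - 6.28*s - 0.55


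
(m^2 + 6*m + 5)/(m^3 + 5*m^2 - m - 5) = 1/(m - 1)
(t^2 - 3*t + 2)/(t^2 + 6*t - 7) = (t - 2)/(t + 7)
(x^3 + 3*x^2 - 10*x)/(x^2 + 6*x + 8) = x*(x^2 + 3*x - 10)/(x^2 + 6*x + 8)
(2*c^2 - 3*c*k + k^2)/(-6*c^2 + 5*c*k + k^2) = (-2*c + k)/(6*c + k)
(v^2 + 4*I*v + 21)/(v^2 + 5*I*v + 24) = (v + 7*I)/(v + 8*I)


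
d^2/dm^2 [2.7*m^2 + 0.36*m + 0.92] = 5.40000000000000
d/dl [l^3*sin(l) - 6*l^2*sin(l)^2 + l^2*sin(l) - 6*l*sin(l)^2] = l^3*cos(l) + 3*l^2*sin(l) - 6*l^2*sin(2*l) + l^2*cos(l) + 2*l*sin(l) + 6*sqrt(2)*l*cos(2*l + pi/4) - 6*l + 3*cos(2*l) - 3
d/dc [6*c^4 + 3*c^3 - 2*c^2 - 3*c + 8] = 24*c^3 + 9*c^2 - 4*c - 3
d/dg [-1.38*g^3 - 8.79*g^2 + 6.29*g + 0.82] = -4.14*g^2 - 17.58*g + 6.29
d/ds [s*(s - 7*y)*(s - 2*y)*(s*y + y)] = y*(4*s^3 - 27*s^2*y + 3*s^2 + 28*s*y^2 - 18*s*y + 14*y^2)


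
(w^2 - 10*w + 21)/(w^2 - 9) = (w - 7)/(w + 3)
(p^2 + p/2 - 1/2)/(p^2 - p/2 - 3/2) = (2*p - 1)/(2*p - 3)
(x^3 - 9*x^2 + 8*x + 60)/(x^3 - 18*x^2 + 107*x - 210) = (x + 2)/(x - 7)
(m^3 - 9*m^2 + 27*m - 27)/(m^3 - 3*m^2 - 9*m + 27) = (m - 3)/(m + 3)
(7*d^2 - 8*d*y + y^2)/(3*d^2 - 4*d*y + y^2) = (-7*d + y)/(-3*d + y)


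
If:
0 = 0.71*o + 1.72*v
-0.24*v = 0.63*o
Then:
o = 0.00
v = 0.00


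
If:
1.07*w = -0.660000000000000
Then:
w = -0.62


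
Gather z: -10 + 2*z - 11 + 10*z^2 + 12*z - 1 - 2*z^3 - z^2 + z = -2*z^3 + 9*z^2 + 15*z - 22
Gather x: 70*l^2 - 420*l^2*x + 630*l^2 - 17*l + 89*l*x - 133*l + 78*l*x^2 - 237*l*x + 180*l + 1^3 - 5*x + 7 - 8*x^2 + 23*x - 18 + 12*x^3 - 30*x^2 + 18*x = 700*l^2 + 30*l + 12*x^3 + x^2*(78*l - 38) + x*(-420*l^2 - 148*l + 36) - 10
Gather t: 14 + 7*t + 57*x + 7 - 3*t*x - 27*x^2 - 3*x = t*(7 - 3*x) - 27*x^2 + 54*x + 21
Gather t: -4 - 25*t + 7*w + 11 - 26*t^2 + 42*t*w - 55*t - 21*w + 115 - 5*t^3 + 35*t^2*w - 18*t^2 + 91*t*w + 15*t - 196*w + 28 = -5*t^3 + t^2*(35*w - 44) + t*(133*w - 65) - 210*w + 150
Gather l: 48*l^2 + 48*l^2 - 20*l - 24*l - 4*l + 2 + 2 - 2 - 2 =96*l^2 - 48*l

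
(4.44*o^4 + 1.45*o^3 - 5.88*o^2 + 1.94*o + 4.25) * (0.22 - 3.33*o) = -14.7852*o^5 - 3.8517*o^4 + 19.8994*o^3 - 7.7538*o^2 - 13.7257*o + 0.935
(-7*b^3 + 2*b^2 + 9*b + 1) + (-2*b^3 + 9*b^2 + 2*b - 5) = -9*b^3 + 11*b^2 + 11*b - 4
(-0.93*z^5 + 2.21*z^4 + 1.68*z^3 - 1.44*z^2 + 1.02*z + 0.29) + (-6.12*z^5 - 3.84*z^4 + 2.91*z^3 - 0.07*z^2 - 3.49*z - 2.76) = -7.05*z^5 - 1.63*z^4 + 4.59*z^3 - 1.51*z^2 - 2.47*z - 2.47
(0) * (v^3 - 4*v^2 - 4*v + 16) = 0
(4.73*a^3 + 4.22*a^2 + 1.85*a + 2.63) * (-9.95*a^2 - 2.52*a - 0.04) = -47.0635*a^5 - 53.9086*a^4 - 29.2311*a^3 - 30.9993*a^2 - 6.7016*a - 0.1052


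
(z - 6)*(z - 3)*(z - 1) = z^3 - 10*z^2 + 27*z - 18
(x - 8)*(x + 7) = x^2 - x - 56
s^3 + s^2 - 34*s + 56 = (s - 4)*(s - 2)*(s + 7)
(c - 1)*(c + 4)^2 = c^3 + 7*c^2 + 8*c - 16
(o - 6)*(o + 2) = o^2 - 4*o - 12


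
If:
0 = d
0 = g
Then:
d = 0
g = 0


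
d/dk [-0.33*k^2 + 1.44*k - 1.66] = 1.44 - 0.66*k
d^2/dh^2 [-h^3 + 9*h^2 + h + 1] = 18 - 6*h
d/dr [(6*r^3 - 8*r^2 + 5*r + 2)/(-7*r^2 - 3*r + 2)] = (-42*r^4 - 36*r^3 + 95*r^2 - 4*r + 16)/(49*r^4 + 42*r^3 - 19*r^2 - 12*r + 4)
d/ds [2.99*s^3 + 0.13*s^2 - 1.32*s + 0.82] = 8.97*s^2 + 0.26*s - 1.32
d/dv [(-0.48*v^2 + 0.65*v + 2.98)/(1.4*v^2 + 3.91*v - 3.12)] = (-2.7868*v^2 - 5.3488*v - 13.6798)/(1.96*v^4 + 10.948*v^3 + 6.5521*v^2 - 24.3984*v + 9.7344)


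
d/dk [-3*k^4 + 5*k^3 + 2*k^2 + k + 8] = -12*k^3 + 15*k^2 + 4*k + 1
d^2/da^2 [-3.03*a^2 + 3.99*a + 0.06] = -6.06000000000000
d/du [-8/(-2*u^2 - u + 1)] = 8*(-4*u - 1)/(2*u^2 + u - 1)^2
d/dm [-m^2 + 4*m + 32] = 4 - 2*m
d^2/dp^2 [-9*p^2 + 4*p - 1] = -18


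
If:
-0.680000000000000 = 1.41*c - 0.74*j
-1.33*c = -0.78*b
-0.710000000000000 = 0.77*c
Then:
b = -1.57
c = -0.92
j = -0.84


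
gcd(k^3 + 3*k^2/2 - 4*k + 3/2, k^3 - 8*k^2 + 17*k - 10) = k - 1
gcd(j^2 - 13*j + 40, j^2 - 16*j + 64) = j - 8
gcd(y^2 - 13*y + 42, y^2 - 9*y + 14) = y - 7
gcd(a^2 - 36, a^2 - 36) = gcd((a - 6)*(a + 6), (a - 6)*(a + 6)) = a^2 - 36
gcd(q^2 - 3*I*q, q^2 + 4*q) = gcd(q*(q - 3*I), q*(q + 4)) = q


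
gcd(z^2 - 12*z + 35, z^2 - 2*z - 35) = z - 7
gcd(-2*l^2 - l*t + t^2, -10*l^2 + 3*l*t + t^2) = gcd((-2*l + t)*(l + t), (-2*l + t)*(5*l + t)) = -2*l + t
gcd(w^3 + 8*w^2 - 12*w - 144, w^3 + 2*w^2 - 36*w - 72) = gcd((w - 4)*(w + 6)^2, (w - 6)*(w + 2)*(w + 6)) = w + 6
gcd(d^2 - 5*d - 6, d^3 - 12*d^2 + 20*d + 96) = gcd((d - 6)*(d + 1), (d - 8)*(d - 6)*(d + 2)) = d - 6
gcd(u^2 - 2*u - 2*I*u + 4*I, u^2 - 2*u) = u - 2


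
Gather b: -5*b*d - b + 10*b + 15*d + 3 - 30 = b*(9 - 5*d) + 15*d - 27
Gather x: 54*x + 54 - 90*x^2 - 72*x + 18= -90*x^2 - 18*x + 72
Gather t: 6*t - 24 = 6*t - 24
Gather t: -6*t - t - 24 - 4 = -7*t - 28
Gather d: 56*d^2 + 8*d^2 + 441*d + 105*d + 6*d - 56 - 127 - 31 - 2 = 64*d^2 + 552*d - 216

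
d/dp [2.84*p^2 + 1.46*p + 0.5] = 5.68*p + 1.46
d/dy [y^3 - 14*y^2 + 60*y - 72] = 3*y^2 - 28*y + 60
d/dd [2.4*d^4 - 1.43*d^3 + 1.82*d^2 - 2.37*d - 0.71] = 9.6*d^3 - 4.29*d^2 + 3.64*d - 2.37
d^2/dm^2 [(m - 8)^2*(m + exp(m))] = m^2*exp(m) - 12*m*exp(m) + 6*m + 34*exp(m) - 32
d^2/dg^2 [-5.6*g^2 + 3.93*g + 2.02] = -11.2000000000000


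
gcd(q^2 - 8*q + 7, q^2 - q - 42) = q - 7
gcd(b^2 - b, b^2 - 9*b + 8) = b - 1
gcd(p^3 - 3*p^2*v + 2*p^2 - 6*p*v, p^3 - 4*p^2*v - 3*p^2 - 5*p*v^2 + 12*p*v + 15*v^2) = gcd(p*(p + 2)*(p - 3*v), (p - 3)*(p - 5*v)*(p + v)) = 1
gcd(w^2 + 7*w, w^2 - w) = w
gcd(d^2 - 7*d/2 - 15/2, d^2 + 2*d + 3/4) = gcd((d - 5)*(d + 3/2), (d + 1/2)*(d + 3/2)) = d + 3/2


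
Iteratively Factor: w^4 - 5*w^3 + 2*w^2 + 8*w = (w - 4)*(w^3 - w^2 - 2*w) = (w - 4)*(w + 1)*(w^2 - 2*w) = (w - 4)*(w - 2)*(w + 1)*(w)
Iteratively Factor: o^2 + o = (o)*(o + 1)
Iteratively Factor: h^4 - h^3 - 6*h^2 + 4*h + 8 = (h - 2)*(h^3 + h^2 - 4*h - 4) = (h - 2)*(h + 1)*(h^2 - 4) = (h - 2)*(h + 1)*(h + 2)*(h - 2)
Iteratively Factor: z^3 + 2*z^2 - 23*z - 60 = (z + 3)*(z^2 - z - 20) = (z - 5)*(z + 3)*(z + 4)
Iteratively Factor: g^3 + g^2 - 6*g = (g - 2)*(g^2 + 3*g) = g*(g - 2)*(g + 3)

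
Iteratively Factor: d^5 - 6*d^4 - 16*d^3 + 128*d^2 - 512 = (d + 2)*(d^4 - 8*d^3 + 128*d - 256) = (d - 4)*(d + 2)*(d^3 - 4*d^2 - 16*d + 64) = (d - 4)*(d + 2)*(d + 4)*(d^2 - 8*d + 16) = (d - 4)^2*(d + 2)*(d + 4)*(d - 4)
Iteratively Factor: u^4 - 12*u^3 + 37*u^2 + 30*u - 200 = (u - 4)*(u^3 - 8*u^2 + 5*u + 50) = (u - 5)*(u - 4)*(u^2 - 3*u - 10) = (u - 5)^2*(u - 4)*(u + 2)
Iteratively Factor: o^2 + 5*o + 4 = (o + 4)*(o + 1)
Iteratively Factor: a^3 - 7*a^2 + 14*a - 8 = (a - 2)*(a^2 - 5*a + 4) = (a - 2)*(a - 1)*(a - 4)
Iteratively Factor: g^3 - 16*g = (g)*(g^2 - 16) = g*(g + 4)*(g - 4)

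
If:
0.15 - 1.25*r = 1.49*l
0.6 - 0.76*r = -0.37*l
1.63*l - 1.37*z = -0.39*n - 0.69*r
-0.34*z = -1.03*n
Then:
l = -0.40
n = -0.06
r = 0.60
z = -0.19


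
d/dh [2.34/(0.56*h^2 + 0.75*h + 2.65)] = (-2.6208*h - 1.755)/(0.56*h^2 + 0.75*h + 2.65)^2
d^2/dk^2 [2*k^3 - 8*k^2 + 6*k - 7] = 12*k - 16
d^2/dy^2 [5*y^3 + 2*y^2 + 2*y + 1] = 30*y + 4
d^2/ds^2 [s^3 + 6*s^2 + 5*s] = 6*s + 12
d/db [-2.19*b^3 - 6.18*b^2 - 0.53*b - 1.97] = -6.57*b^2 - 12.36*b - 0.53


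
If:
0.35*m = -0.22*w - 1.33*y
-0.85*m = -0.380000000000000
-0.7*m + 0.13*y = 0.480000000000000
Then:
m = 0.45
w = -37.59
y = 6.10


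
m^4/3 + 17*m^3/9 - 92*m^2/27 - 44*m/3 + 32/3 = (m/3 + 1)*(m - 8/3)*(m - 2/3)*(m + 6)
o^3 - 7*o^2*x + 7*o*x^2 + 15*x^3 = (o - 5*x)*(o - 3*x)*(o + x)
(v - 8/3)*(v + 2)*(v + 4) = v^3 + 10*v^2/3 - 8*v - 64/3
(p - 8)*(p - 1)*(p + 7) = p^3 - 2*p^2 - 55*p + 56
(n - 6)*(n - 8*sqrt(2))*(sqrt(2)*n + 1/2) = sqrt(2)*n^3 - 31*n^2/2 - 6*sqrt(2)*n^2 - 4*sqrt(2)*n + 93*n + 24*sqrt(2)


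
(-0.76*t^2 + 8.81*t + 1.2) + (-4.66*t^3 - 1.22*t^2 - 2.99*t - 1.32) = -4.66*t^3 - 1.98*t^2 + 5.82*t - 0.12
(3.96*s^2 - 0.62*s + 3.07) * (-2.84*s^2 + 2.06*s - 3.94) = -11.2464*s^4 + 9.9184*s^3 - 25.5984*s^2 + 8.767*s - 12.0958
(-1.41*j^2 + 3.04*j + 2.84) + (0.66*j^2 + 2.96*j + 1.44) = -0.75*j^2 + 6.0*j + 4.28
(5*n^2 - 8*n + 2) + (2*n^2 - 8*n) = 7*n^2 - 16*n + 2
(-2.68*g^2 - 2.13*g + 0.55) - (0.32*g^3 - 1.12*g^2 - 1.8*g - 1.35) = -0.32*g^3 - 1.56*g^2 - 0.33*g + 1.9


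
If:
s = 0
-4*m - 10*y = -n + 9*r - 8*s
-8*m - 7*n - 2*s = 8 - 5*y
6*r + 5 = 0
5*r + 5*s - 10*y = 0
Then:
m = 859/432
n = -401/108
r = -5/6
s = 0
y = -5/12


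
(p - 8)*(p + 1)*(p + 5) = p^3 - 2*p^2 - 43*p - 40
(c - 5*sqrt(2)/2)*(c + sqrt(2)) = c^2 - 3*sqrt(2)*c/2 - 5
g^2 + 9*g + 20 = (g + 4)*(g + 5)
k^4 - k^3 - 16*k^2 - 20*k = k*(k - 5)*(k + 2)^2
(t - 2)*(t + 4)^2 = t^3 + 6*t^2 - 32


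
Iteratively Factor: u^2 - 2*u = (u - 2)*(u)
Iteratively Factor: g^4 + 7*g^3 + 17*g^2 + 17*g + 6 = (g + 3)*(g^3 + 4*g^2 + 5*g + 2) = (g + 1)*(g + 3)*(g^2 + 3*g + 2) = (g + 1)*(g + 2)*(g + 3)*(g + 1)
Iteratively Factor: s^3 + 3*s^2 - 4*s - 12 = (s - 2)*(s^2 + 5*s + 6) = (s - 2)*(s + 3)*(s + 2)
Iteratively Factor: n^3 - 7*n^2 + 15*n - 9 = (n - 1)*(n^2 - 6*n + 9) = (n - 3)*(n - 1)*(n - 3)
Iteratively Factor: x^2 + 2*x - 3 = (x - 1)*(x + 3)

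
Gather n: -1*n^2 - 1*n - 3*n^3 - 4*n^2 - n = -3*n^3 - 5*n^2 - 2*n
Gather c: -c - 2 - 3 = -c - 5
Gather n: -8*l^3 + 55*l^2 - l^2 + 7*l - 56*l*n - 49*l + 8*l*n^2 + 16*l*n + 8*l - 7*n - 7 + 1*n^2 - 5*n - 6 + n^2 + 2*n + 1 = -8*l^3 + 54*l^2 - 34*l + n^2*(8*l + 2) + n*(-40*l - 10) - 12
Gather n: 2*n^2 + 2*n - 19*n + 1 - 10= 2*n^2 - 17*n - 9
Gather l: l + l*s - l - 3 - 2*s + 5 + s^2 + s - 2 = l*s + s^2 - s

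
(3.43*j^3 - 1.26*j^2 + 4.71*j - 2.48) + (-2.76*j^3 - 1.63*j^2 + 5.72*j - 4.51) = 0.67*j^3 - 2.89*j^2 + 10.43*j - 6.99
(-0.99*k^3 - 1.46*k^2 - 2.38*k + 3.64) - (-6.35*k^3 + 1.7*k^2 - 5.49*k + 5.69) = 5.36*k^3 - 3.16*k^2 + 3.11*k - 2.05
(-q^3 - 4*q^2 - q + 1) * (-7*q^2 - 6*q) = 7*q^5 + 34*q^4 + 31*q^3 - q^2 - 6*q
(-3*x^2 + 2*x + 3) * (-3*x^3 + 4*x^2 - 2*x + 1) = 9*x^5 - 18*x^4 + 5*x^3 + 5*x^2 - 4*x + 3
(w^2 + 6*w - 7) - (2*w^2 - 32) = -w^2 + 6*w + 25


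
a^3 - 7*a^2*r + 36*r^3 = (a - 6*r)*(a - 3*r)*(a + 2*r)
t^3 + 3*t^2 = t^2*(t + 3)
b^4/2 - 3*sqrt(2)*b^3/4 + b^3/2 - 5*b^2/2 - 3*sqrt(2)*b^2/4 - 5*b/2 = b*(b/2 + 1/2)*(b - 5*sqrt(2)/2)*(b + sqrt(2))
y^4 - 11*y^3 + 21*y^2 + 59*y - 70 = (y - 7)*(y - 5)*(y - 1)*(y + 2)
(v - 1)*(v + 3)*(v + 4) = v^3 + 6*v^2 + 5*v - 12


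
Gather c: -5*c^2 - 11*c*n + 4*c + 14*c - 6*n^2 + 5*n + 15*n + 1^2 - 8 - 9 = -5*c^2 + c*(18 - 11*n) - 6*n^2 + 20*n - 16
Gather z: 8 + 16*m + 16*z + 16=16*m + 16*z + 24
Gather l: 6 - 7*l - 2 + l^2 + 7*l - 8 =l^2 - 4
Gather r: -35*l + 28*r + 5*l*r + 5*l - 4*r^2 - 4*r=-30*l - 4*r^2 + r*(5*l + 24)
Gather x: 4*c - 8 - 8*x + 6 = 4*c - 8*x - 2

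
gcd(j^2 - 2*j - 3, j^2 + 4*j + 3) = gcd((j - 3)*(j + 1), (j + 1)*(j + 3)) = j + 1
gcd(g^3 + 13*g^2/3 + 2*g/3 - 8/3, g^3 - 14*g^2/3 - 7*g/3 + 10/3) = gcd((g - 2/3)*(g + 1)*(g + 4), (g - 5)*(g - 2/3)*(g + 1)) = g^2 + g/3 - 2/3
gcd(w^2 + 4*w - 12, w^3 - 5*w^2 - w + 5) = 1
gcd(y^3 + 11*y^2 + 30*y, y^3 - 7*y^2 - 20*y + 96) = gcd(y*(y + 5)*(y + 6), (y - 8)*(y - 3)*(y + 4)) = 1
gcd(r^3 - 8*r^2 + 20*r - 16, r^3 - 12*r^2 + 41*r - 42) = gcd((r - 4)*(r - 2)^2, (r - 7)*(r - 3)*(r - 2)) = r - 2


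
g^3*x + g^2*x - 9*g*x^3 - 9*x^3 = (g - 3*x)*(g + 3*x)*(g*x + x)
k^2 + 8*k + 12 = (k + 2)*(k + 6)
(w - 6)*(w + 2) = w^2 - 4*w - 12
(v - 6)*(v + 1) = v^2 - 5*v - 6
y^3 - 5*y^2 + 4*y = y*(y - 4)*(y - 1)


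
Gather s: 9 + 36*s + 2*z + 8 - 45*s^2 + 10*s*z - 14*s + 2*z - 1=-45*s^2 + s*(10*z + 22) + 4*z + 16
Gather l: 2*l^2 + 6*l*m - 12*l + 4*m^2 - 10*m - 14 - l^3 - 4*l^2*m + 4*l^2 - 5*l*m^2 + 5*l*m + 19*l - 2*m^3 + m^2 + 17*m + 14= -l^3 + l^2*(6 - 4*m) + l*(-5*m^2 + 11*m + 7) - 2*m^3 + 5*m^2 + 7*m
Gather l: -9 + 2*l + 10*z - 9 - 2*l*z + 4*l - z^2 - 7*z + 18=l*(6 - 2*z) - z^2 + 3*z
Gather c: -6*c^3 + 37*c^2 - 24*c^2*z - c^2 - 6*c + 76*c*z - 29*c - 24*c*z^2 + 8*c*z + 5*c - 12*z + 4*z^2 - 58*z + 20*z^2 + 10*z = -6*c^3 + c^2*(36 - 24*z) + c*(-24*z^2 + 84*z - 30) + 24*z^2 - 60*z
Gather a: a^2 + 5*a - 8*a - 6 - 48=a^2 - 3*a - 54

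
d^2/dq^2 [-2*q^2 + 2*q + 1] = -4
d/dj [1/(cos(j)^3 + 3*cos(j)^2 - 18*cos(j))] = 3*(sin(j) - 6*sin(j)/cos(j)^2 + 2*tan(j))/((cos(j) - 3)^2*(cos(j) + 6)^2)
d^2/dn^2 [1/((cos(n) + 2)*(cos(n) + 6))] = 2*(-2*sin(n)^4 + 9*sin(n)^2 + 63*cos(n) - 3*cos(3*n) + 45)/((cos(n) + 2)^3*(cos(n) + 6)^3)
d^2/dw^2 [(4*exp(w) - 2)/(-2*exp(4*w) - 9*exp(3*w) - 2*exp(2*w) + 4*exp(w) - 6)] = (-144*exp(8*w) - 664*exp(7*w) - 500*exp(6*w) + 1050*exp(5*w) + 876*exp(4*w) + 2280*exp(3*w) - 732*exp(2*w) - 160*exp(w) - 96)*exp(w)/(8*exp(12*w) + 108*exp(11*w) + 510*exp(10*w) + 897*exp(9*w) + 150*exp(8*w) - 312*exp(7*w) + 1274*exp(6*w) + 744*exp(5*w) - 912*exp(4*w) + 620*exp(3*w) + 504*exp(2*w) - 432*exp(w) + 216)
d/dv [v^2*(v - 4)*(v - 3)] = v*(4*v^2 - 21*v + 24)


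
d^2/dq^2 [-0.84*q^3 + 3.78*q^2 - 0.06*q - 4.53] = 7.56 - 5.04*q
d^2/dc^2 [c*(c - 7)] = 2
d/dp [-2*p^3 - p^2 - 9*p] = -6*p^2 - 2*p - 9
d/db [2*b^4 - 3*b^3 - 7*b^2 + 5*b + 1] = 8*b^3 - 9*b^2 - 14*b + 5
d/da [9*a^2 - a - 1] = 18*a - 1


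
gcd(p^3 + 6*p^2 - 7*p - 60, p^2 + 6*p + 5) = p + 5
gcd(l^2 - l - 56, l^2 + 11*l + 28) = l + 7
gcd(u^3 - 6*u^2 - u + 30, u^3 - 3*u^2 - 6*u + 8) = u + 2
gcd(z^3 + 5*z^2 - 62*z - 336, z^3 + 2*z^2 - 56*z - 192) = z^2 - 2*z - 48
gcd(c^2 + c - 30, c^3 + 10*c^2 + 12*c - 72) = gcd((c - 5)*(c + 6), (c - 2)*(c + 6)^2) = c + 6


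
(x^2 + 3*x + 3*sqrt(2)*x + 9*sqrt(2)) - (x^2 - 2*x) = 3*sqrt(2)*x + 5*x + 9*sqrt(2)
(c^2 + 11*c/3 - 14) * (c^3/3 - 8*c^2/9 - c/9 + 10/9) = c^5/3 + c^4/3 - 217*c^3/27 + 355*c^2/27 + 152*c/27 - 140/9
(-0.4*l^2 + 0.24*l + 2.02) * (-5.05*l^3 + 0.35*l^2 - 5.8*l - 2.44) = 2.02*l^5 - 1.352*l^4 - 7.797*l^3 + 0.291*l^2 - 12.3016*l - 4.9288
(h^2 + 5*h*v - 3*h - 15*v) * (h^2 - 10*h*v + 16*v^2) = h^4 - 5*h^3*v - 3*h^3 - 34*h^2*v^2 + 15*h^2*v + 80*h*v^3 + 102*h*v^2 - 240*v^3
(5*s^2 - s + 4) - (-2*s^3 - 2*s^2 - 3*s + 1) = 2*s^3 + 7*s^2 + 2*s + 3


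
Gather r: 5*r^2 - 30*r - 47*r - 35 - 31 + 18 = 5*r^2 - 77*r - 48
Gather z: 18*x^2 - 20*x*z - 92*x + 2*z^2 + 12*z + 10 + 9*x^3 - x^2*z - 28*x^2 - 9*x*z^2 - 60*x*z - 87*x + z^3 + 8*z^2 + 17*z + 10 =9*x^3 - 10*x^2 - 179*x + z^3 + z^2*(10 - 9*x) + z*(-x^2 - 80*x + 29) + 20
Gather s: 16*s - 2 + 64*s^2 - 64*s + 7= 64*s^2 - 48*s + 5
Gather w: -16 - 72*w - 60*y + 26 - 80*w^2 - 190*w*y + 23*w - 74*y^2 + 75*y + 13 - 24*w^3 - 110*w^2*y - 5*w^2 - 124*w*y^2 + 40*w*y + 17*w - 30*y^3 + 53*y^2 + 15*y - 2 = -24*w^3 + w^2*(-110*y - 85) + w*(-124*y^2 - 150*y - 32) - 30*y^3 - 21*y^2 + 30*y + 21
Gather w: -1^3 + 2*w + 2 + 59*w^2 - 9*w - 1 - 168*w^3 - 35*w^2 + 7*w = -168*w^3 + 24*w^2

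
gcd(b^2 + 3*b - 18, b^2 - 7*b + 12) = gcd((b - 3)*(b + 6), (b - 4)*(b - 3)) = b - 3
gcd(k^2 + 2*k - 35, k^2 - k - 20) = k - 5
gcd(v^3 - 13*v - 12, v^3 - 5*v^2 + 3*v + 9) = v + 1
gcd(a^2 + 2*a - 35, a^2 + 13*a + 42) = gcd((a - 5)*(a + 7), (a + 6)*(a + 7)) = a + 7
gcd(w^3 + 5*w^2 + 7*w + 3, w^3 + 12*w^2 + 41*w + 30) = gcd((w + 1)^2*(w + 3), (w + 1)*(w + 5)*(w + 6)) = w + 1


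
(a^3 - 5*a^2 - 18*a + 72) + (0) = a^3 - 5*a^2 - 18*a + 72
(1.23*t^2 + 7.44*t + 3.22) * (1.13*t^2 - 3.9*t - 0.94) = 1.3899*t^4 + 3.6102*t^3 - 26.5336*t^2 - 19.5516*t - 3.0268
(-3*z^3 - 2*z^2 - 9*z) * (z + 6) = -3*z^4 - 20*z^3 - 21*z^2 - 54*z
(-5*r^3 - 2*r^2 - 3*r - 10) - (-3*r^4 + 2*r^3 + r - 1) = 3*r^4 - 7*r^3 - 2*r^2 - 4*r - 9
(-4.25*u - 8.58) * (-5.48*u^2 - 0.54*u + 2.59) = 23.29*u^3 + 49.3134*u^2 - 6.3743*u - 22.2222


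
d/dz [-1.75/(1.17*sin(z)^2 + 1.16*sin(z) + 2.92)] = (4.095*sin(z) + 2.03)*cos(z)/(1.17*sin(z)^2 + 1.16*sin(z) + 2.92)^2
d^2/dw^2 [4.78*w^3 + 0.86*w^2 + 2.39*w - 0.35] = 28.68*w + 1.72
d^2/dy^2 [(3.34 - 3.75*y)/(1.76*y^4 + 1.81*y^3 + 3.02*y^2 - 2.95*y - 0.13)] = (-139.392*y^7 + 15.7836800000001*y^6 + 125.89287*y^5 + 211.046412*y^4 + 97.1393579999999*y^3 + 74.3510400000001*y^2 - 182.654448*y + 63.631518)/(5.451776*y^12 + 16.819968*y^11 + 45.362064*y^10 + 36.239053*y^9 + 20.243994*y^8 - 76.033521*y^7 - 28.682467*y^6 - 33.674841*y^5 + 79.541736*y^4 - 18.631588*y^3 - 3.240861*y^2 - 0.149565*y - 0.002197)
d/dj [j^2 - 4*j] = 2*j - 4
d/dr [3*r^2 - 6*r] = 6*r - 6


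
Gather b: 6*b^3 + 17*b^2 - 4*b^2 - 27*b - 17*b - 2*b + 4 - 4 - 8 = 6*b^3 + 13*b^2 - 46*b - 8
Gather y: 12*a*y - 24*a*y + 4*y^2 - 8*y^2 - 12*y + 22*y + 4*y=-4*y^2 + y*(14 - 12*a)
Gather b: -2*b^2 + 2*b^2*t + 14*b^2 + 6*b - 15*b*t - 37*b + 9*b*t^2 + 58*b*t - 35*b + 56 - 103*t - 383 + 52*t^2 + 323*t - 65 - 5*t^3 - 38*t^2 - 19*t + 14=b^2*(2*t + 12) + b*(9*t^2 + 43*t - 66) - 5*t^3 + 14*t^2 + 201*t - 378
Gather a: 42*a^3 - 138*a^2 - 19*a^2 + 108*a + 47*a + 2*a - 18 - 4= 42*a^3 - 157*a^2 + 157*a - 22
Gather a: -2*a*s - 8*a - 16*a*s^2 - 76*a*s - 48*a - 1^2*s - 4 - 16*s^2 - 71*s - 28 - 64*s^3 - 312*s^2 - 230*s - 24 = a*(-16*s^2 - 78*s - 56) - 64*s^3 - 328*s^2 - 302*s - 56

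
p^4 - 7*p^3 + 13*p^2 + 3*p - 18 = (p - 3)^2*(p - 2)*(p + 1)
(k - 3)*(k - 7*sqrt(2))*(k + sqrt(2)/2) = k^3 - 13*sqrt(2)*k^2/2 - 3*k^2 - 7*k + 39*sqrt(2)*k/2 + 21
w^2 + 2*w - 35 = (w - 5)*(w + 7)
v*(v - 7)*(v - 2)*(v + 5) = v^4 - 4*v^3 - 31*v^2 + 70*v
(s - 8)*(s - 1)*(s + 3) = s^3 - 6*s^2 - 19*s + 24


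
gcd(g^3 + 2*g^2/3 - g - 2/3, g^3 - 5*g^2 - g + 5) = g^2 - 1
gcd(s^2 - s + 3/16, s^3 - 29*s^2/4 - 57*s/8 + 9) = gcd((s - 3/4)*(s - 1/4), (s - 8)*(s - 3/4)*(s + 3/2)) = s - 3/4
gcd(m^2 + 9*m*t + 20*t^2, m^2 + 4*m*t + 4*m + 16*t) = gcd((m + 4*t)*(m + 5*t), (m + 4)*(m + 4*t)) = m + 4*t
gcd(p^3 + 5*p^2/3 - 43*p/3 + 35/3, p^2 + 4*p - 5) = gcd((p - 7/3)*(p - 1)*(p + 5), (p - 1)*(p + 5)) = p^2 + 4*p - 5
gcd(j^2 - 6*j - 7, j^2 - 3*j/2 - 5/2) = j + 1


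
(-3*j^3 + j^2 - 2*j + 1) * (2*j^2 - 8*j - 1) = -6*j^5 + 26*j^4 - 9*j^3 + 17*j^2 - 6*j - 1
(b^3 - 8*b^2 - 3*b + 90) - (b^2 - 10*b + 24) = b^3 - 9*b^2 + 7*b + 66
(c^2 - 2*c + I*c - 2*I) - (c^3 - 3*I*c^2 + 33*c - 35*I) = -c^3 + c^2 + 3*I*c^2 - 35*c + I*c + 33*I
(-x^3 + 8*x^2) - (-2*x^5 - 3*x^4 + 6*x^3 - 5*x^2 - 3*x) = 2*x^5 + 3*x^4 - 7*x^3 + 13*x^2 + 3*x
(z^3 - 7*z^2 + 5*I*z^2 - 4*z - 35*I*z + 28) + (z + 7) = z^3 - 7*z^2 + 5*I*z^2 - 3*z - 35*I*z + 35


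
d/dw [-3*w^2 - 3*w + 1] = -6*w - 3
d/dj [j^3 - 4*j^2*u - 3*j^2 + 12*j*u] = 3*j^2 - 8*j*u - 6*j + 12*u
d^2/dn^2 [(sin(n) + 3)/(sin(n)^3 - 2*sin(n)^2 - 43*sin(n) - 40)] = (-4*sin(n)^6 - 17*sin(n)^5 - 87*sin(n)^4 - 113*sin(n)^3 - 1263*sin(n)^2 - 1826*sin(n) + 7174)/((sin(n) - 8)^3*(sin(n) + 1)^2*(sin(n) + 5)^3)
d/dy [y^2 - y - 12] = 2*y - 1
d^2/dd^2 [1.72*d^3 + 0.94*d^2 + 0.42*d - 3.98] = 10.32*d + 1.88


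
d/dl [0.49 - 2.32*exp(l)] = -2.32*exp(l)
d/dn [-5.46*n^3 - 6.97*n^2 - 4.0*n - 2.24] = -16.38*n^2 - 13.94*n - 4.0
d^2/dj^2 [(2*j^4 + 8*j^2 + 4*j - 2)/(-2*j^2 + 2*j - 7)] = 8*(-2*j^6 + 6*j^5 - 27*j^4 + 44*j^3 - 57*j^2 + 36*j - 117)/(8*j^6 - 24*j^5 + 108*j^4 - 176*j^3 + 378*j^2 - 294*j + 343)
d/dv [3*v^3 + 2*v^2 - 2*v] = 9*v^2 + 4*v - 2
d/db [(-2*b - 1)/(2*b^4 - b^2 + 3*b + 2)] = (-4*b^4 + 2*b^2 - 6*b + (2*b + 1)*(8*b^3 - 2*b + 3) - 4)/(2*b^4 - b^2 + 3*b + 2)^2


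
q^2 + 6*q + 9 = (q + 3)^2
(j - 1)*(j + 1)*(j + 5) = j^3 + 5*j^2 - j - 5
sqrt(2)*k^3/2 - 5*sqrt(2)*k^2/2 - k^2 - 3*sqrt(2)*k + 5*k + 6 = (k - 6)*(k - sqrt(2))*(sqrt(2)*k/2 + sqrt(2)/2)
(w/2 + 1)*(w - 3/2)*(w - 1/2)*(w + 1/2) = w^4/2 + w^3/4 - 13*w^2/8 - w/16 + 3/8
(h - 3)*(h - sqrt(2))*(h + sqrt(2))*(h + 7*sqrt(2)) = h^4 - 3*h^3 + 7*sqrt(2)*h^3 - 21*sqrt(2)*h^2 - 2*h^2 - 14*sqrt(2)*h + 6*h + 42*sqrt(2)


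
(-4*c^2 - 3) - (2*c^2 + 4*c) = -6*c^2 - 4*c - 3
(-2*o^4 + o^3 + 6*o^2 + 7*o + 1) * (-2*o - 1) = 4*o^5 - 13*o^3 - 20*o^2 - 9*o - 1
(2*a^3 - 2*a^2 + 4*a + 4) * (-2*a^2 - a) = -4*a^5 + 2*a^4 - 6*a^3 - 12*a^2 - 4*a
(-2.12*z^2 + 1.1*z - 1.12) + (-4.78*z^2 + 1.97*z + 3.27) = -6.9*z^2 + 3.07*z + 2.15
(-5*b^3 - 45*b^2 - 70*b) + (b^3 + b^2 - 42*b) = -4*b^3 - 44*b^2 - 112*b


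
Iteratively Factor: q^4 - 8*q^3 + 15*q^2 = (q)*(q^3 - 8*q^2 + 15*q) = q*(q - 3)*(q^2 - 5*q) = q^2*(q - 3)*(q - 5)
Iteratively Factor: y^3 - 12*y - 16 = (y + 2)*(y^2 - 2*y - 8) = (y + 2)^2*(y - 4)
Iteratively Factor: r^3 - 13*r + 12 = (r - 1)*(r^2 + r - 12) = (r - 1)*(r + 4)*(r - 3)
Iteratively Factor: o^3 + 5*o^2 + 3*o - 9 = (o + 3)*(o^2 + 2*o - 3) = (o - 1)*(o + 3)*(o + 3)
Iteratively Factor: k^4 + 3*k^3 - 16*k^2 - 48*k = (k + 3)*(k^3 - 16*k) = (k - 4)*(k + 3)*(k^2 + 4*k) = (k - 4)*(k + 3)*(k + 4)*(k)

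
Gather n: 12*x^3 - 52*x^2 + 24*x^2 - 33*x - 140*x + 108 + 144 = 12*x^3 - 28*x^2 - 173*x + 252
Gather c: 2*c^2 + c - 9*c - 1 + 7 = 2*c^2 - 8*c + 6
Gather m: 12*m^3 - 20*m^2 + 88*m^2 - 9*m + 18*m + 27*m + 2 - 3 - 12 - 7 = 12*m^3 + 68*m^2 + 36*m - 20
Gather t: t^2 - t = t^2 - t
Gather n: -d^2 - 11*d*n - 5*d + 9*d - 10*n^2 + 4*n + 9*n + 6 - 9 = -d^2 + 4*d - 10*n^2 + n*(13 - 11*d) - 3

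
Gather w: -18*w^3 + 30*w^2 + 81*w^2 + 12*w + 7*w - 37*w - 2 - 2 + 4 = -18*w^3 + 111*w^2 - 18*w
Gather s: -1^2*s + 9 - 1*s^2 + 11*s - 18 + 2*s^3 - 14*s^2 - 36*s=2*s^3 - 15*s^2 - 26*s - 9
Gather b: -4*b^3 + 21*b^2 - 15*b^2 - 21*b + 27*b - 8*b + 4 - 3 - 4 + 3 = -4*b^3 + 6*b^2 - 2*b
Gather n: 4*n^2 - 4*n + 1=4*n^2 - 4*n + 1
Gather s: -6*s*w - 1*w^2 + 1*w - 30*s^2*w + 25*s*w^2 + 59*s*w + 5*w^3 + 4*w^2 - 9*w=-30*s^2*w + s*(25*w^2 + 53*w) + 5*w^3 + 3*w^2 - 8*w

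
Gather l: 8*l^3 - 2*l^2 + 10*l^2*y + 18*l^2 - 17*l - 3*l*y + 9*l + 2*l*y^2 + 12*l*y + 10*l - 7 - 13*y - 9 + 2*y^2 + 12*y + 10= 8*l^3 + l^2*(10*y + 16) + l*(2*y^2 + 9*y + 2) + 2*y^2 - y - 6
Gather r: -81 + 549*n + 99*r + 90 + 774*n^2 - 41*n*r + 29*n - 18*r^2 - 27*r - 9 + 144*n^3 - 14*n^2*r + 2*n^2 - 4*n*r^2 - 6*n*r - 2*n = 144*n^3 + 776*n^2 + 576*n + r^2*(-4*n - 18) + r*(-14*n^2 - 47*n + 72)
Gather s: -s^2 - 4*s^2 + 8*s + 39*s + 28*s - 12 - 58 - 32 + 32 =-5*s^2 + 75*s - 70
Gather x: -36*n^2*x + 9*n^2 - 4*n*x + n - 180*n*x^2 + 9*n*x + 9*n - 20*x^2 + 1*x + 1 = 9*n^2 + 10*n + x^2*(-180*n - 20) + x*(-36*n^2 + 5*n + 1) + 1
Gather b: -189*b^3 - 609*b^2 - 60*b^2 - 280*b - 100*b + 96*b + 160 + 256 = -189*b^3 - 669*b^2 - 284*b + 416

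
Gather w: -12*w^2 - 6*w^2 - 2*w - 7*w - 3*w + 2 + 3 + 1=-18*w^2 - 12*w + 6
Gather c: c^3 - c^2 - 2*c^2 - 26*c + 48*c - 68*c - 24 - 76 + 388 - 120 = c^3 - 3*c^2 - 46*c + 168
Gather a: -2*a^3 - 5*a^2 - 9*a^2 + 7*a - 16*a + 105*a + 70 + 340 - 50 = -2*a^3 - 14*a^2 + 96*a + 360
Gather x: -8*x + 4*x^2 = 4*x^2 - 8*x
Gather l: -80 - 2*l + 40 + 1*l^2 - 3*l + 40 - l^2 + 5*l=0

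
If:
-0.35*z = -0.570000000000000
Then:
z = 1.63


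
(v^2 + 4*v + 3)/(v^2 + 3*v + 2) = (v + 3)/(v + 2)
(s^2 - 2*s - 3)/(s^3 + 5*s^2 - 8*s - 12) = (s - 3)/(s^2 + 4*s - 12)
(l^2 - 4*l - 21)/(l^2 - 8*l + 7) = (l + 3)/(l - 1)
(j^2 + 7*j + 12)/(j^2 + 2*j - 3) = (j + 4)/(j - 1)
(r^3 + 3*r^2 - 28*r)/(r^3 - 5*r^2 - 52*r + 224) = r/(r - 8)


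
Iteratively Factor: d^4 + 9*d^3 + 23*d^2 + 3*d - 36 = (d + 3)*(d^3 + 6*d^2 + 5*d - 12) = (d - 1)*(d + 3)*(d^2 + 7*d + 12) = (d - 1)*(d + 3)*(d + 4)*(d + 3)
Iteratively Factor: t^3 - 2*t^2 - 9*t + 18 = (t - 3)*(t^2 + t - 6) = (t - 3)*(t - 2)*(t + 3)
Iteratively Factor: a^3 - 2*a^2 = (a)*(a^2 - 2*a) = a^2*(a - 2)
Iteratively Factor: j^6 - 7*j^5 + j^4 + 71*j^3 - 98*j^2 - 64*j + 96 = (j + 3)*(j^5 - 10*j^4 + 31*j^3 - 22*j^2 - 32*j + 32) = (j - 1)*(j + 3)*(j^4 - 9*j^3 + 22*j^2 - 32) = (j - 1)*(j + 1)*(j + 3)*(j^3 - 10*j^2 + 32*j - 32) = (j - 4)*(j - 1)*(j + 1)*(j + 3)*(j^2 - 6*j + 8) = (j - 4)*(j - 2)*(j - 1)*(j + 1)*(j + 3)*(j - 4)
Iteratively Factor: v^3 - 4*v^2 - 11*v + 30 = (v + 3)*(v^2 - 7*v + 10) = (v - 2)*(v + 3)*(v - 5)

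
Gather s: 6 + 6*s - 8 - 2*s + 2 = 4*s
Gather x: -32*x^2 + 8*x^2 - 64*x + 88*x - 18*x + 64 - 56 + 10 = -24*x^2 + 6*x + 18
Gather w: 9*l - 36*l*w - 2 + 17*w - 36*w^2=9*l - 36*w^2 + w*(17 - 36*l) - 2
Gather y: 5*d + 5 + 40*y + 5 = 5*d + 40*y + 10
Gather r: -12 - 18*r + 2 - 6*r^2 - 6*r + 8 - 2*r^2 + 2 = -8*r^2 - 24*r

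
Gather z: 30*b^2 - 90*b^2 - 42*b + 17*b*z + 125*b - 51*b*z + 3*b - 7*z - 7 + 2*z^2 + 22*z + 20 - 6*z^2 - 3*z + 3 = -60*b^2 + 86*b - 4*z^2 + z*(12 - 34*b) + 16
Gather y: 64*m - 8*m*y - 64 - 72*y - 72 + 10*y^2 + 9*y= 64*m + 10*y^2 + y*(-8*m - 63) - 136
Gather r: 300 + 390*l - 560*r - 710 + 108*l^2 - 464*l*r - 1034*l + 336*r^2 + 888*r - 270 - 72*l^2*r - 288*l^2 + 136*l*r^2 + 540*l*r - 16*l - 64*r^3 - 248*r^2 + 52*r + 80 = -180*l^2 - 660*l - 64*r^3 + r^2*(136*l + 88) + r*(-72*l^2 + 76*l + 380) - 600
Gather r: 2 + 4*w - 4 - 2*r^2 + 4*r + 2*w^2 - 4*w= -2*r^2 + 4*r + 2*w^2 - 2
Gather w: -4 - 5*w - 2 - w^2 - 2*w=-w^2 - 7*w - 6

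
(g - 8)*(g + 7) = g^2 - g - 56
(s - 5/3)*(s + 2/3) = s^2 - s - 10/9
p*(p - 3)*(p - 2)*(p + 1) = p^4 - 4*p^3 + p^2 + 6*p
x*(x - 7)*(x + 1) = x^3 - 6*x^2 - 7*x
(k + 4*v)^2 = k^2 + 8*k*v + 16*v^2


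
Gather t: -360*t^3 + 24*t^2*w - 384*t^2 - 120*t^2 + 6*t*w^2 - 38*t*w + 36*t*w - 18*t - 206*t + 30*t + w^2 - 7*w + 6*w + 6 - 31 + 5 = -360*t^3 + t^2*(24*w - 504) + t*(6*w^2 - 2*w - 194) + w^2 - w - 20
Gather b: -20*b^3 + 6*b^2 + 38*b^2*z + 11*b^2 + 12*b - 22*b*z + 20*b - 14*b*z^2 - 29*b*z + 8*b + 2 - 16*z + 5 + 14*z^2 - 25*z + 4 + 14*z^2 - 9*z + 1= -20*b^3 + b^2*(38*z + 17) + b*(-14*z^2 - 51*z + 40) + 28*z^2 - 50*z + 12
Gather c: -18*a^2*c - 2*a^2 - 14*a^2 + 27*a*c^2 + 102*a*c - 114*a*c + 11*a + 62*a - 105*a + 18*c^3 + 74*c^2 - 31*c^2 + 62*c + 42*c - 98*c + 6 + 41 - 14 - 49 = -16*a^2 - 32*a + 18*c^3 + c^2*(27*a + 43) + c*(-18*a^2 - 12*a + 6) - 16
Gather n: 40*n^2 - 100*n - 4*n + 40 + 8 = 40*n^2 - 104*n + 48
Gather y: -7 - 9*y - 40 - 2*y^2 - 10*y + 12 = -2*y^2 - 19*y - 35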